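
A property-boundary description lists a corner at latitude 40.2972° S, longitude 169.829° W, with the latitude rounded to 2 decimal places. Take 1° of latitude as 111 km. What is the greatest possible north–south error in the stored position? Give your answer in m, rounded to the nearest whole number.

555 m

Rounding to 2 decimal places leaves the latitude within ±0.005° of the true value.
Along the meridian that is 0.005° × 111000 m/° = 555 m.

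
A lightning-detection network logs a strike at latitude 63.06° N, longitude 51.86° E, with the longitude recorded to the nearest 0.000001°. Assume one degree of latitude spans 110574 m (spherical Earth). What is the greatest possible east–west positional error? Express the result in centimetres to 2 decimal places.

2.50 centimetres

Rounding to 6 decimal places leaves the longitude within ±5e-07° of the true value.
Parallels shrink by cos φ, so at 63.06° a degree of longitude is 110574 × 0.4531 ≈ 50096.3 m.
East–west error: 5e-07° × 50096.3 m/° ≈ 0.0250482 m.
That is 0.0250482 m = 2.5048 cm.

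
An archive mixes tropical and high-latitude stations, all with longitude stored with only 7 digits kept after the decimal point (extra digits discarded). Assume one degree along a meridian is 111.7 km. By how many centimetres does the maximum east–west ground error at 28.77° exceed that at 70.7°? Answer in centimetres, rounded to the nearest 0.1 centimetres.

Truncating at 7 decimal places can drop up to a full unit in the last place, so the longitude may be off by as much as 1e-07°.
Error at 28.77° = 1e-07° × 111700 × cos 28.77° ≈ 0.01117 × 0.8766 = 0.0097912 m.
At 70.7°: 1e-07° × 111700 × cos 70.7° = 1e-07 × 111700 × 0.3305 ≈ 0.0036918 m.
So the lower-latitude error exceeds the higher by 0.0097912 − 0.0036918 = 0.0060993 m.
That is 0.00609932 m = 0.60993 cm.

0.6 centimetres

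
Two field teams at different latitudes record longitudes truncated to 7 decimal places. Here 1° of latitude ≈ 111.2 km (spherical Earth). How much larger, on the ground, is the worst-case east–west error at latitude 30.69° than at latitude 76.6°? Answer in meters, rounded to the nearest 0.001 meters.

0.007 meters

Truncating at 7 decimal places can drop up to a full unit in the last place, so the longitude may be off by as much as 1e-07°.
Error at 30.69° = 1e-07° × 111200 × cos 30.69° ≈ 0.01112 × 0.8599 = 0.0095625 m.
Error at 76.6° = 1e-07° × 111200 × cos 76.6° ≈ 0.01112 × 0.2317 = 0.002577 m.
Difference: 0.0095625 − 0.002577 = 0.0069855 m.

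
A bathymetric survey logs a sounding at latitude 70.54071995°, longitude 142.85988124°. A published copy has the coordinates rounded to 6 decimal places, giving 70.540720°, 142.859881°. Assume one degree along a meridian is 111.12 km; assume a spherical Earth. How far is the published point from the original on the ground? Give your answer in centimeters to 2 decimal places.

1.05 centimeters

Δlat = 70.54071995 − 70.540720 = -0.00000005°; Δlon = 142.85988124 − 142.859881 = +0.00000024°.
North–south shift: -0.00000005 × 111120 = -0.005556 m.
East–west at this latitude: 0.00000024° × 111120 × cos 70.5407° ≈ 0.00000024 × 37018.2 = 0.00888436 m.
Distance: √(0.005556² + 0.00888436²) ≈ 0.0104786 m.
That is 0.0104786 m = 1.0479 cm.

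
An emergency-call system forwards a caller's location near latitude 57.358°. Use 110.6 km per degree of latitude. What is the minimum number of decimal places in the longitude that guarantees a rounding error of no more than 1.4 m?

5 decimal places

At 57.358° one degree of longitude covers 110600 × cos 57.358° ≈ 110600 × 0.5394 ≈ 59656.3 m.
With N decimal places the half-ulp bound is 0.5·10⁻ᴺ°, or 0.5·10⁻ᴺ × 59656.3 m on the ground.
Need 0.5 × 59656.3 × 10⁻ᴺ ≤ 1.4 → 10⁻ᴺ ≤ 4.694e-05, so N ≥ 4.33.
N = 4 would give 2.98 m (too coarse); N = 5 gives 0.298 m ≤ 1.4 m.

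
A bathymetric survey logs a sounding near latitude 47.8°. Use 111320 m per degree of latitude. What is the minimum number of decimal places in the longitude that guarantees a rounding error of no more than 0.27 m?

At 47.8° one degree of longitude covers 111320 × cos 47.8° ≈ 111320 × 0.6717 ≈ 74775.9 m.
Rounding to N decimal places gives at most 0.5 × 10⁻ᴺ degrees of error, i.e. 0.5 × 10⁻ᴺ × 74775.9 m.
Setting 37388 × 10⁻ᴺ ≤ 0.27 gives 10ᴺ ≥ 1.385e+05, i.e. N ≥ 5.14.
So 6 decimal places suffice (0.0374 m); 5 would allow up to 0.374 m.

6 decimal places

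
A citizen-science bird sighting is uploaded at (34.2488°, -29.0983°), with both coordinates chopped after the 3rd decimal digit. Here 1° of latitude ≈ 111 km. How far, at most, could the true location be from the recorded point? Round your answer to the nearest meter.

Truncating at 3 decimal places can drop up to a full unit in the last place, so each coordinate may be off by as much as 0.001°.
North–south component: 0.001° × 111000 = 111 m.
East–west component at 34.2488°: 0.001° × 111000 × cos 34.2488° ≈ 0.001 × 91752.8 ≈ 91.7528 m.
Worst case both components are at the extreme and orthogonal: √(111² + 91.7528²) ≈ 144.012 m.

144 meters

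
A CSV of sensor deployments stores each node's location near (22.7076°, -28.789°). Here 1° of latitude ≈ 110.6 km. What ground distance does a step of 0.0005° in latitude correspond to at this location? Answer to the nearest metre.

55 metres

0.0005° × 110600 m/° = 55.3 m.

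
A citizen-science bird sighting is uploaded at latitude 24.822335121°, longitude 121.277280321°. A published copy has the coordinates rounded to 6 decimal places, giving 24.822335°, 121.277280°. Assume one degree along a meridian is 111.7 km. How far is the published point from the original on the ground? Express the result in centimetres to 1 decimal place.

Δlat = 24.822335121 − 24.822335 = +0.000000121°; Δlon = 121.277280321 − 121.277280 = +0.000000321°.
North–south shift: 0.000000121 × 111700 = 0.0135157 m.
East–west at this latitude: 0.000000321° × 111700 × cos 24.8223° ≈ 0.000000321 × 101380 = 0.0325431 m.
Hypotenuse of the two orthogonal shifts: √(0.0135157² + 0.0325431²) = 0.0352382 m.
That is 0.0352382 m = 3.5238 cm.

3.5 centimetres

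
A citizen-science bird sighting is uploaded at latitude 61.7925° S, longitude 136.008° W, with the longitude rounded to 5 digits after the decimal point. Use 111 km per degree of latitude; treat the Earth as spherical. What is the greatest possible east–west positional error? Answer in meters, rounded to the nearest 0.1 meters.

0.3 meters

Rounding to 5 decimal places leaves the longitude within ±5e-06° of the true value.
At latitude 61.7925° a degree of longitude spans 111000 m × cos 61.7925° = 111000 × 0.4727 ≈ 52465.9 m.
Maximum E–W displacement: 5e-06 × 52465.9 = 0.26233 m.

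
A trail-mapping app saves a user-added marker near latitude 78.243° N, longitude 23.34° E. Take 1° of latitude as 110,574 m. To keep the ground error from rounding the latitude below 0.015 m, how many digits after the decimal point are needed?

One degree of latitude covers 110574 m.
Rounding to N decimal places gives at most 0.5 × 10⁻ᴺ degrees of error, i.e. 0.5 × 10⁻ᴺ × 110574 m.
Setting 55287 × 10⁻ᴺ ≤ 0.015 gives 10ᴺ ≥ 3.686e+06, i.e. N ≥ 6.57.
At 6 places the error can reach 0.0553 m, but 7 places keeps it to 0.00553 m.

7 decimal places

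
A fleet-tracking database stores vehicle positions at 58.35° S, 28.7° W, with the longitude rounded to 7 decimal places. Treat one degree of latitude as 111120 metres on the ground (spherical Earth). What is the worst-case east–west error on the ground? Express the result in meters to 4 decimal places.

Rounding to 7 decimal places leaves the longitude within ±5e-08° of the true value.
Parallels shrink by cos φ, so at 58.35° a degree of longitude is 111120 × 0.5247 ≈ 58307.9 m.
So at most 5e-08° × 58307.9 ≈ 0.00291539 m east–west.

0.0029 meters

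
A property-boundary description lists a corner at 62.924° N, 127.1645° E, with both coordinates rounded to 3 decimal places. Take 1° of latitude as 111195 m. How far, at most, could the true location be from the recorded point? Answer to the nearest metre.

Rounding to 3 decimal places leaves each coordinate within ±0.0005° of the true value.
Latitude error → 0.0005 × 111195 = 55.5975 m along the meridian.
Longitude error → 0.0005 × 111195 × cos 62.924° = 0.0005 × 111195 × 0.4552 ≈ 25.3064 m.
Combining orthogonally: (55.5975² + 25.3064²)^½ ≈ 61.086 m.

61 metres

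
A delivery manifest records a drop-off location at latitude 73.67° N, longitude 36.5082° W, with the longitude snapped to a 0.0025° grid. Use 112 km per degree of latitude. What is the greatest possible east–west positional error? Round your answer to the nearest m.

39 m

With a 0.0025° grid the true value lies within half a step, ±0.0025°/2 = ±0.00125°, of the stored one.
One degree of longitude at 73.67° is 112000 × cos 73.67° ≈ 112000 × 0.2812 = 31491 m.
So at most 0.00125° × 31491 ≈ 39.3637 m east–west.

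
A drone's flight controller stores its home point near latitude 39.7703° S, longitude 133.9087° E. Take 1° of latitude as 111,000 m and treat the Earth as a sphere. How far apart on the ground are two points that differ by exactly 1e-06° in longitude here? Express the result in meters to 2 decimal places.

At 39.7703° a degree of longitude is 111000 × cos 39.7703° ≈ 85316.3 m, so 1e-06° corresponds to 0.0853163 m.

0.09 meters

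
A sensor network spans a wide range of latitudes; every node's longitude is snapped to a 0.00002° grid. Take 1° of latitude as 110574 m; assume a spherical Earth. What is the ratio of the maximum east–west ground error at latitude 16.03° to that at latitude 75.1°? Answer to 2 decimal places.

With a 0.00002° grid the true value lies within half a step, ±0.00002°/2 = ±1e-05°, of the stored one.
At 16.03°: 1e-05° × 110574 × cos 16.03° = 1e-05 × 110574 × 0.9611 ≈ 1.0627 m.
Error at 75.1° = 1e-05° × 110574 × cos 75.1° ≈ 1.1057 × 0.2571 = 0.28432 m.
The ratio reduces to cos 16.03° / cos 75.1° = 0.9611/0.2571 ≈ 3.7378.

3.74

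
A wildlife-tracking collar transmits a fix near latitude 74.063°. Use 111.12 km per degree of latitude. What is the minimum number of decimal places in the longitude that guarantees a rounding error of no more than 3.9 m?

At 74.063° one degree of longitude covers 111120 × cos 74.063° ≈ 111120 × 0.2746 ≈ 30511.4 m.
N decimal places → at most half a unit in the last place, 0.5 × 10⁻ᴺ° = 30511.4/2 × 10⁻ᴺ m.
Need 0.5 × 30511.4 × 10⁻ᴺ ≤ 3.9 → 10⁻ᴺ ≤ 2.556e-04, so N ≥ 3.59.
So 4 decimal places suffice (1.53 m); 3 would allow up to 15.3 m.

4 decimal places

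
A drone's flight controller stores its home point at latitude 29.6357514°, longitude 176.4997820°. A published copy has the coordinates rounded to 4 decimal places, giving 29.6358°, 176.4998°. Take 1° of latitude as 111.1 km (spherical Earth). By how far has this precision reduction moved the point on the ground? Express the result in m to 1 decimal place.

Δlat = 29.6357514 − 29.6358 = -0.0000486°; Δlon = 176.4997820 − 176.4998 = -0.0000180°.
N–S: -0.0000486° × 111100 m/° = -5.39946 m.
East–west at this latitude: -0.0000180° × 111100 × cos 29.6358° ≈ -0.0000180 × 96566.6 = -1.7382 m.
Distance: √(5.39946² + 1.7382²) ≈ 5.67235 m.

5.7 m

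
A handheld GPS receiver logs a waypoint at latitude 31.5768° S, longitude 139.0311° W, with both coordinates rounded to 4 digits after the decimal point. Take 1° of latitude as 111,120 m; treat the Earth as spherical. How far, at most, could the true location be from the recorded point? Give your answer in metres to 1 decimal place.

7.3 metres

Rounding to 4 decimal places leaves each coordinate within ±5e-05° of the true value.
North–south component: 5e-05° × 111120 = 5.556 m.
E–W at 31.5768°: 5e-05° × 111120 × cos 31.5768° = 5e-05 × 111120 × 0.8519 ≈ 4.73337 m.
The two errors are perpendicular, so the maximum displacement is √(5.556² + 4.73337²) ≈ 7.2989 m.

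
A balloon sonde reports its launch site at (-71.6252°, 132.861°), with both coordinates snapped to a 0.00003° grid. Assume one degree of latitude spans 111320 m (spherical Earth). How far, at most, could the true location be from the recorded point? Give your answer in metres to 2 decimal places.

With a 0.00003° grid the true value lies within half a step, ±0.00003°/2 = ±1.5e-05°, of the stored one.
North–south component: 1.5e-05° × 111320 = 1.6698 m.
East–west component at 71.6252°: 1.5e-05° × 111320 × cos 71.6252° ≈ 1.5e-05 × 35091.6 ≈ 0.526374 m.
Worst case both components are at the extreme and orthogonal: √(1.6698² + 0.526374²) ≈ 1.7508 m.

1.75 metres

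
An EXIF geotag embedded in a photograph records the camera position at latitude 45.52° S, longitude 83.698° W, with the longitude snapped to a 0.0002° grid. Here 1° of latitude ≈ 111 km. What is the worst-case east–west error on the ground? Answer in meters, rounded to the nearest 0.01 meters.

7.78 meters

With a 0.0002° grid the true value lies within half a step, ±0.0002°/2 = ±0.0001°, of the stored one.
Parallels shrink by cos φ, so at 45.52° a degree of longitude is 111000 × 0.7007 ≈ 77773.3 m.
Maximum E–W displacement: 0.0001 × 77773.3 = 7.77733 m.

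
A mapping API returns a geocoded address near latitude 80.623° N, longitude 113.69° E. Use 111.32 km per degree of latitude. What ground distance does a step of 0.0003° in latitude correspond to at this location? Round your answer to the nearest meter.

33 meters

0.0003° × 111320 m/° = 33.396 m.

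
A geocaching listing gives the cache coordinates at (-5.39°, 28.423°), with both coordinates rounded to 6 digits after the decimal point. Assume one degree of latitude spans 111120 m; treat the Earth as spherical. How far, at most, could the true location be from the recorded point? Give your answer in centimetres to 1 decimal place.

7.8 centimetres

Rounding to 6 decimal places leaves each coordinate within ±5e-07° of the true value.
Latitude error → 5e-07 × 111120 = 0.05556 m along the meridian.
E–W at 5.39°: 5e-07° × 111120 × cos 5.39° = 5e-07 × 111120 × 0.9956 ≈ 0.0553143 m.
Worst case both components are at the extreme and orthogonal: √(0.05556² + 0.0553143²) ≈ 0.0784002 m.
That is 0.0784002 m = 7.84 cm.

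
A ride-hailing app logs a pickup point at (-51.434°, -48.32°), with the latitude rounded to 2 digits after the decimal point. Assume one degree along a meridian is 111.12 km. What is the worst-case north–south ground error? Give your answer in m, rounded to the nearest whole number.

556 m

Rounding to 2 decimal places leaves the latitude within ±0.005° of the true value.
North–south distance: 0.005° × 111120 m/° = 555.6 m.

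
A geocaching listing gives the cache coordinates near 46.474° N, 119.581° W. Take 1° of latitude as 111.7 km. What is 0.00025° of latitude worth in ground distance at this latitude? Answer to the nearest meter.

0.00025° × 111700 m/° = 27.925 m.

28 meters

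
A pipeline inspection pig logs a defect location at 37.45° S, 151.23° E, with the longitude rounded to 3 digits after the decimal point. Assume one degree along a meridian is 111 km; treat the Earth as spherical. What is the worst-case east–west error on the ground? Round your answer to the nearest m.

Rounding to 3 decimal places leaves the longitude within ±0.0005° of the true value.
At latitude 37.45° a degree of longitude spans 111000 m × cos 37.45° = 111000 × 0.7939 ≈ 88121.2 m.
Maximum E–W displacement: 0.0005 × 88121.2 = 44.0606 m.

44 m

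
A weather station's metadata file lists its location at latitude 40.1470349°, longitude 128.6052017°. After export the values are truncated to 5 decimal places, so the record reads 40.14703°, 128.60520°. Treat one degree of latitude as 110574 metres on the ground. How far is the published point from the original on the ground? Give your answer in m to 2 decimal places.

Δlat = 40.1470349 − 40.14703 = +0.0000049°; Δlon = 128.6052017 − 128.60520 = +0.0000017°.
North–south shift: 0.0000049 × 110574 = 0.541813 m.
East–west at this latitude: 0.0000017° × 110574 × cos 40.147° ≈ 0.0000017 × 84521.9 = 0.143687 m.
Combined displacement = (0.541813² + 0.143687²)^½ ≈ 0.560542 m.

0.56 m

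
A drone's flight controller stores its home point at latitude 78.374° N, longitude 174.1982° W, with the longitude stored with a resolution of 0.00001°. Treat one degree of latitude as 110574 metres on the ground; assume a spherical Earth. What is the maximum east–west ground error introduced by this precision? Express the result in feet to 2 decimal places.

With a 0.00001° grid the true value lies within half a step, ±0.00001°/2 = ±5e-06°, of the stored one.
One degree of longitude at 78.374° is 110574 × cos 78.374° ≈ 110574 × 0.2015 = 22283.1 m.
East–west error: 5e-06° × 22283.1 m/° ≈ 0.111416 m.
Converting: 0.111416 m × 3.2808 ft/m ≈ 0.36554 ft.

0.37 feet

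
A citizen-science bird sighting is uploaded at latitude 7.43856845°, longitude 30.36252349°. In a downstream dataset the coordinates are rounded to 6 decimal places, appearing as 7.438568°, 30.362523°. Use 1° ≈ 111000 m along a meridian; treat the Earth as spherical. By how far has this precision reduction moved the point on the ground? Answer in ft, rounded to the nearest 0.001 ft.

0.241 ft

Δlat = 7.43856845 − 7.438568 = +0.00000045°; Δlon = 30.36252349 − 30.362523 = +0.00000049°.
N–S: 0.00000045° × 111000 m/° = 0.04995 m.
E–W at 7.43857°: 0.00000049° × 111000 × cos 7.43857° = 0.00000049 × 111000 × 0.9916 ≈ 0.0539323 m.
Hypotenuse of the two orthogonal shifts: √(0.04995² + 0.0539323²) = 0.0735098 m.
Converting: 0.0735098 m × 3.2808 ft/m ≈ 0.24117 ft.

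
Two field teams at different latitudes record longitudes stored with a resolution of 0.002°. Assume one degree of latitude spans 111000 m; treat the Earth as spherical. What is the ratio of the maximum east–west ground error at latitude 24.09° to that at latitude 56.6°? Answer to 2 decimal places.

1.66

With a 0.002° grid the true value lies within half a step, ±0.002°/2 = ±0.001°, of the stored one.
At 24.09°: 0.001° × 111000 × cos 24.09° = 0.001 × 111000 × 0.9129 ≈ 101.33 m.
At 56.6°: 0.001° × 111000 × cos 56.6° = 0.001 × 111000 × 0.5505 ≈ 61.103 m.
The ratio reduces to cos 24.09° / cos 56.6° = 0.9129/0.5505 ≈ 1.6584.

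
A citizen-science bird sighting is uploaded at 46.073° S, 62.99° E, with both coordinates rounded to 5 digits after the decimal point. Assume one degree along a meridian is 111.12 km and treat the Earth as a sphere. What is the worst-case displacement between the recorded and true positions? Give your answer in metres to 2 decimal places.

0.68 metres

Rounding to 5 decimal places leaves each coordinate within ±5e-06° of the true value.
North–south component: 5e-06° × 111120 = 0.5556 m.
East–west component at 46.073°: 5e-06° × 111120 × cos 46.073° ≈ 5e-06 × 77088.5 ≈ 0.385443 m.
Worst case both components are at the extreme and orthogonal: √(0.5556² + 0.385443²) ≈ 0.676208 m.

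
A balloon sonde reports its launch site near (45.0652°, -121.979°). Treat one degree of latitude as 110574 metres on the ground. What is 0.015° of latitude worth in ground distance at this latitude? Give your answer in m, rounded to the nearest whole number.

0.015° × 110574 m/° = 1658.61 m.

1659 m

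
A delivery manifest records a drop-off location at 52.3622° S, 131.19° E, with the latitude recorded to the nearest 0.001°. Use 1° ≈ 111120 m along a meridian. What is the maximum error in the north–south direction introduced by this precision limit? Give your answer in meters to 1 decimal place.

55.6 meters

Rounding to 3 decimal places leaves the latitude within ±0.0005° of the true value.
So the N–S error is at most 0.0005 × 111120 = 55.56 m.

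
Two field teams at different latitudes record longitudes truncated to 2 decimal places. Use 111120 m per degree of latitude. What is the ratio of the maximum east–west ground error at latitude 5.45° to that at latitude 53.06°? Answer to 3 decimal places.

Truncating at 2 decimal places can drop up to a full unit in the last place, so the longitude may be off by as much as 0.01°.
At 5.45°: 0.01° × 111120 × cos 5.45° = 0.01 × 111120 × 0.9955 ≈ 1106.2 m.
At 53.06°: 0.01° × 111120 × cos 53.06° = 0.01 × 111120 × 0.6010 ≈ 667.81 m.
Ratio: 1106.2 / 667.81 = cos 5.45° / cos 53.06° ≈ 1.6564.

1.656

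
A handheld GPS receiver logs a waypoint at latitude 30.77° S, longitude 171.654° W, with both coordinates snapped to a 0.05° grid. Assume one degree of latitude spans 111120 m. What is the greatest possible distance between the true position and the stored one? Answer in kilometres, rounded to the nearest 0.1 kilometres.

With a 0.05° grid the true value lies within half a step, ±0.05°/2 = ±0.025°, of the stored one.
Latitude error → 0.025 × 111120 = 2778 m along the meridian.
Longitude error → 0.025 × 111120 × cos 30.77° = 0.025 × 111120 × 0.8592 ≈ 2386.94 m.
Combining orthogonally: (2778² + 2386.94²)^½ ≈ 3662.61 m.
That is 3662.61 m = 3.6626 km.

3.7 kilometres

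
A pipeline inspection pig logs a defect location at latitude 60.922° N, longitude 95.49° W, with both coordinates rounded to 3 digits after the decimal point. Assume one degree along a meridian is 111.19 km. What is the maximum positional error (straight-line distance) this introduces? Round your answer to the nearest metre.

Rounding to 3 decimal places leaves each coordinate within ±0.0005° of the true value.
North–south component: 0.0005° × 111190 = 55.595 m.
Longitude error → 0.0005 × 111190 × cos 60.922° = 0.0005 × 111190 × 0.4860 ≈ 27.0192 m.
Combining orthogonally: (55.595² + 27.0192²)^½ ≈ 61.8129 m.

62 metres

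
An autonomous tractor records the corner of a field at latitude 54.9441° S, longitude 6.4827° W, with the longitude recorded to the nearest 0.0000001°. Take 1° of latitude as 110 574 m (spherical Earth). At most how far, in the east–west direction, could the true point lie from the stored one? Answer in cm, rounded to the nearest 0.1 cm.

0.3 cm

Rounding to 7 decimal places leaves the longitude within ±5e-08° of the true value.
One degree of longitude at 54.9441° is 110574 × cos 54.9441° ≈ 110574 × 0.5744 = 63511 m.
Maximum E–W displacement: 5e-08 × 63511 = 0.00317555 m.
That is 0.00317555 m = 0.31755 cm.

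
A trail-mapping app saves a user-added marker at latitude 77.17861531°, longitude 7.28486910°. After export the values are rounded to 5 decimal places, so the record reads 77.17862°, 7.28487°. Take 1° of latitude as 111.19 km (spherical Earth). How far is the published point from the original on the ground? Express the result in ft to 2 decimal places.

Δlat = 77.17861531 − 77.17862 = -0.00000469°; Δlon = 7.28486910 − 7.28487 = -0.00000090°.
North–south shift: -0.00000469 × 111190 = -0.521481 m.
East–west at this latitude: -0.00000090° × 111190 × cos 77.1786° ≈ -0.00000090 × 24674.4 = -0.022207 m.
Combined displacement = (0.521481² + 0.022207²)^½ ≈ 0.521954 m.
Converting: 0.521954 m × 3.2808 ft/m ≈ 1.7124 ft.

1.71 ft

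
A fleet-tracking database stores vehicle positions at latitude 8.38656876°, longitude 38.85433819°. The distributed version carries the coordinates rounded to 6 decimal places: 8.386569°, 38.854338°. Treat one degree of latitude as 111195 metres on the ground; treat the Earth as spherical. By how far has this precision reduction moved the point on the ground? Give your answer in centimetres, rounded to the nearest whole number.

Δlat = 8.38656876 − 8.386569 = -0.00000024°; Δlon = 38.85433819 − 38.854338 = +0.00000019°.
N–S: -0.00000024° × 111195 m/° = -0.0266868 m.
E–W at 8.38657°: 0.00000019° × 111195 × cos 8.38657° = 0.00000019 × 111195 × 0.9893 ≈ 0.0209011 m.
Hypotenuse of the two orthogonal shifts: √(0.0266868² + 0.0209011²) = 0.0338975 m.
That is 0.0338975 m = 3.3898 cm.

3 centimetres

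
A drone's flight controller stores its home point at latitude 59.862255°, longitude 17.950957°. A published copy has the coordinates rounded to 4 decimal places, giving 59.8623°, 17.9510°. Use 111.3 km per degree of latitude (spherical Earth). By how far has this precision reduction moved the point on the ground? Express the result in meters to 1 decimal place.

5.6 meters

The latitude changed by -0.000045° and the longitude by -0.000043°.
N–S: -0.000045° × 111300 m/° = -5.0085 m.
East–west at this latitude: -0.000043° × 111300 × cos 59.8623° ≈ -0.000043 × 55881.5 = -2.4029 m.
Distance: √(5.0085² + 2.4029²) ≈ 5.55509 m.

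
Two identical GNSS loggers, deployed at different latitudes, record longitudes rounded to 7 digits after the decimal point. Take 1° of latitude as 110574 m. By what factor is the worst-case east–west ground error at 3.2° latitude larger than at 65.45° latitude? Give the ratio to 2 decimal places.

Rounding to 7 decimal places leaves the longitude within ±5e-08° of the true value.
At 3.2°: 5e-08° × 110574 × cos 3.2° = 5e-08 × 110574 × 0.9984 ≈ 0.0055201 m.
Error at 65.45° = 5e-08° × 110574 × cos 65.45° ≈ 0.0055287 × 0.4155 = 0.0022971 m.
Ratio: 0.0055201 / 0.0022971 = cos 3.2° / cos 65.45° ≈ 2.4031.

2.40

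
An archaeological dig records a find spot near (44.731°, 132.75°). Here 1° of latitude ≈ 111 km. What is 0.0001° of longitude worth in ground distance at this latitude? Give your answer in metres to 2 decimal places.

7.89 metres

0.0001° of longitude at 44.731° is 0.0001 × 111000 × cos 44.731° ≈ 0.0001 × 78856.5 = 7.88565 m.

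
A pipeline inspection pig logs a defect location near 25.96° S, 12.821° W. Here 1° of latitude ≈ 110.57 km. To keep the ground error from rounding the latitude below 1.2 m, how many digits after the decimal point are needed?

5 decimal places

One degree of latitude covers 110570 m.
N decimal places → at most half a unit in the last place, 0.5 × 10⁻ᴺ° = 110570/2 × 10⁻ᴺ m.
Need 0.5 × 110570 × 10⁻ᴺ ≤ 1.2 → 10⁻ᴺ ≤ 2.171e-05, so N ≥ 4.66.
At 4 places the error can reach 5.53 m, but 5 places keeps it to 0.553 m.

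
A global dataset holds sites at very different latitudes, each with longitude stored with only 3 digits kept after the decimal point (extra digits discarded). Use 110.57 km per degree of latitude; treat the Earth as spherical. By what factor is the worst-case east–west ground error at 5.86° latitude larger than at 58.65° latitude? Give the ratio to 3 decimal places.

Truncating at 3 decimal places can drop up to a full unit in the last place, so the longitude may be off by as much as 0.001°.
Error at 5.86° = 0.001° × 110570 × cos 5.86° ≈ 110.57 × 0.9948 = 109.99 m.
At 58.65°: 0.001° × 110570 × cos 58.65° = 0.001 × 110570 × 0.5203 ≈ 57.526 m.
Ratio: 109.99 / 57.526 = cos 5.86° / cos 58.65° ≈ 1.9121.

1.912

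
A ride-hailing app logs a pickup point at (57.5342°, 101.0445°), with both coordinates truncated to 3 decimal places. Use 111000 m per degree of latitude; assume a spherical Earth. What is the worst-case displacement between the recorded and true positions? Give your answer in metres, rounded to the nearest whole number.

Truncating at 3 decimal places can drop up to a full unit in the last place, so each coordinate may be off by as much as 0.001°.
North–south component: 0.001° × 111000 = 111 m.
Longitude error → 0.001 × 111000 × cos 57.5342° = 0.001 × 111000 × 0.5368 ≈ 59.5844 m.
The two errors are perpendicular, so the maximum displacement is √(111² + 59.5844²) ≈ 125.981 m.

126 metres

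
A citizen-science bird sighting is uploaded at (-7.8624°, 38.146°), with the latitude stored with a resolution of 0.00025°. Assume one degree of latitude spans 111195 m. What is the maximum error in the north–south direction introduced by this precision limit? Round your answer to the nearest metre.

With a 0.00025° grid the true value lies within half a step, ±0.00025°/2 = ±0.000125°, of the stored one.
Along the meridian that is 0.000125° × 111195 m/° = 13.8994 m.

14 metres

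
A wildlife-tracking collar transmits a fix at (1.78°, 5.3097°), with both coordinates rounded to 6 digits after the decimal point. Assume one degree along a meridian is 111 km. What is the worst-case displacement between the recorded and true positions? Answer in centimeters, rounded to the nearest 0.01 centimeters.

Rounding to 6 decimal places leaves each coordinate within ±5e-07° of the true value.
Latitude error → 5e-07 × 111000 = 0.0555 m along the meridian.
E–W at 1.78°: 5e-07° × 111000 × cos 1.78° = 5e-07 × 111000 × 0.9995 ≈ 0.0554732 m.
Combining orthogonally: (0.0555² + 0.0554732²)^½ ≈ 0.0784699 m.
That is 0.0784699 m = 7.847 cm.

7.85 centimeters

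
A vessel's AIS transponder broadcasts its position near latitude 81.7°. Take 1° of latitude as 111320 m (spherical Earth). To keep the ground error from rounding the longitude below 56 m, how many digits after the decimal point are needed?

At 81.7° one degree of longitude covers 111320 × cos 81.7° ≈ 111320 × 0.1444 ≈ 16069.7 m.
With N decimal places the half-ulp bound is 0.5·10⁻ᴺ°, or 0.5·10⁻ᴺ × 16069.7 m on the ground.
Setting 8034.87 × 10⁻ᴺ ≤ 56 gives 10ᴺ ≥ 143.5, i.e. N ≥ 2.16.
So 3 decimal places suffice (8.03 m); 2 would allow up to 80.3 m.

3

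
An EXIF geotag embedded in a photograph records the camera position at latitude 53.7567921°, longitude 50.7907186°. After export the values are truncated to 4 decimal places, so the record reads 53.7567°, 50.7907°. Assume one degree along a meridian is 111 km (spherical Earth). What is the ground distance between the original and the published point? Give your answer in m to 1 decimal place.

10.3 m

Δlat = 53.7567921 − 53.7567 = +0.0000921°; Δlon = 50.7907186 − 50.7907 = +0.0000186°.
North–south shift: 0.0000921 × 111000 = 10.2231 m.
East–west at this latitude: 0.0000186° × 111000 × cos 53.7567° ≈ 0.0000186 × 65624.9 = 1.22062 m.
Distance: √(10.2231² + 1.22062²) ≈ 10.2957 m.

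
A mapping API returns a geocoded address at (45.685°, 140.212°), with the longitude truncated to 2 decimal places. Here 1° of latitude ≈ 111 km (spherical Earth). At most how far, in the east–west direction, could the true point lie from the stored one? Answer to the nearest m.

775 m

Truncating at 2 decimal places can drop up to a full unit in the last place, so the longitude may be off by as much as 0.01°.
One degree of longitude at 45.685° is 111000 × cos 45.685° ≈ 111000 × 0.6986 = 77544.9 m.
East–west error: 0.01° × 77544.9 m/° ≈ 775.449 m.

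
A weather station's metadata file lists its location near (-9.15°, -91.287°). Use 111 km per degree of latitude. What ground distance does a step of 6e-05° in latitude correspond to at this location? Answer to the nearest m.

7 m

Along a meridian 6e-05° is 6e-05 × 111000 = 6.66 m.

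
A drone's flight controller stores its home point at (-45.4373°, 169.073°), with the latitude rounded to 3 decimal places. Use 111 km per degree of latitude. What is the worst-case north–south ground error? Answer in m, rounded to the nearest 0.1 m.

55.5 m

Rounding to 3 decimal places leaves the latitude within ±0.0005° of the true value.
So the N–S error is at most 0.0005 × 111000 = 55.5 m.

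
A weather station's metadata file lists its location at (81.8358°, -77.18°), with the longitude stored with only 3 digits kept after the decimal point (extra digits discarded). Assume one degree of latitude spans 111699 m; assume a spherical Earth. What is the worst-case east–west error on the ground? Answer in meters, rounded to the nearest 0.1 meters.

Truncating at 3 decimal places can drop up to a full unit in the last place, so the longitude may be off by as much as 0.001°.
Parallels shrink by cos φ, so at 81.8358° a degree of longitude is 111699 × 0.1420 ≈ 15862.4 m.
Maximum E–W displacement: 0.001 × 15862.4 = 15.8624 m.

15.9 meters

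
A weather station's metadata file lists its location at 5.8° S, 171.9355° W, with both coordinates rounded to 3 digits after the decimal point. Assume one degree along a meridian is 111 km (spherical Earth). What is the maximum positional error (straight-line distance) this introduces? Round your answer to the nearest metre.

Rounding to 3 decimal places leaves each coordinate within ±0.0005° of the true value.
Latitude error → 0.0005 × 111000 = 55.5 m along the meridian.
Longitude error → 0.0005 × 111000 × cos 5.8° = 0.0005 × 111000 × 0.9949 ≈ 55.2159 m.
Combining orthogonally: (55.5² + 55.2159²)^½ ≈ 78.2882 m.

78 metres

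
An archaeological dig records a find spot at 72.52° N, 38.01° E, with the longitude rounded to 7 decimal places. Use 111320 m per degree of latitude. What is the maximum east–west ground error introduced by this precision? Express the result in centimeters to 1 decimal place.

Rounding to 7 decimal places leaves the longitude within ±5e-08° of the true value.
Parallels shrink by cos φ, so at 72.52° a degree of longitude is 111320 × 0.3004 ≈ 33437.5 m.
Maximum E–W displacement: 5e-08 × 33437.5 = 0.00167188 m.
That is 0.00167188 m = 0.16719 cm.

0.2 centimeters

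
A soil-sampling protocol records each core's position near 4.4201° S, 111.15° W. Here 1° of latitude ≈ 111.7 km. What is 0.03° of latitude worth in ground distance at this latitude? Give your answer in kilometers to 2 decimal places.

0.03° × 111700 m/° = 3351 m.
That is 3351 m = 3.351 km.

3.35 kilometers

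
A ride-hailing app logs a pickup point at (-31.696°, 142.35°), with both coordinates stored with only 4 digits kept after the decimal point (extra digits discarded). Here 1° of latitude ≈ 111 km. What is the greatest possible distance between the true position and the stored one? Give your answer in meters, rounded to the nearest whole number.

15 meters

Truncating at 4 decimal places can drop up to a full unit in the last place, so each coordinate may be off by as much as 0.0001°.
Latitude error → 0.0001 × 111000 = 11.1 m along the meridian.
East–west component at 31.696°: 0.0001° × 111000 × cos 31.696° ≈ 0.0001 × 94444.1 ≈ 9.44441 m.
The two errors are perpendicular, so the maximum displacement is √(11.1² + 9.44441²) ≈ 14.5742 m.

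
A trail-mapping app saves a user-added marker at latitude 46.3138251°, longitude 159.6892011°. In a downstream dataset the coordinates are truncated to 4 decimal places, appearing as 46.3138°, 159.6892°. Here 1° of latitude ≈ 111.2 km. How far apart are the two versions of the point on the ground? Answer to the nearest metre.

3 metres

The latitude changed by +0.0000251° and the longitude by +0.0000011°.
N–S: 0.0000251° × 111200 m/° = 2.79112 m.
E–W at 46.3138°: 0.0000011° × 111200 × cos 46.3138° = 0.0000011 × 111200 × 0.6907 ≈ 0.0844874 m.
Hypotenuse of the two orthogonal shifts: √(2.79112² + 0.0844874²) = 2.7924 m.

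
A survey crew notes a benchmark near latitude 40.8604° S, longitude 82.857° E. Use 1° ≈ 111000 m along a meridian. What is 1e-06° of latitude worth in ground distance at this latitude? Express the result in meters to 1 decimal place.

1e-06° × 111000 m/° = 0.111 m.

0.1 meters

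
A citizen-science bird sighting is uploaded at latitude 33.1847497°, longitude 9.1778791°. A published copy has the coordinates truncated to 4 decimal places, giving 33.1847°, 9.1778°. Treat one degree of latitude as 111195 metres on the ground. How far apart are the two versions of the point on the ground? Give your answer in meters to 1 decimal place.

9.2 meters

Δlat = 33.1847497 − 33.1847 = +0.0000497°; Δlon = 9.1778791 − 9.1778 = +0.0000791°.
North–south shift: 0.0000497 × 111195 = 5.52639 m.
East–west at this latitude: 0.0000791° × 111195 × cos 33.1847° ≈ 0.0000791 × 93060.3 = 7.36107 m.
Distance: √(5.52639² + 7.36107²) ≈ 9.20469 m.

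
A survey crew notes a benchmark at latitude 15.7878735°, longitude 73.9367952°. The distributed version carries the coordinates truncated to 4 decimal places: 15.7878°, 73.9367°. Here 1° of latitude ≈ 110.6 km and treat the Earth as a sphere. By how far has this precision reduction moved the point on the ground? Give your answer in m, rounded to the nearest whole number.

13 m

The latitude changed by +0.0000735° and the longitude by +0.0000952°.
North–south shift: 0.0000735 × 110600 = 8.1291 m.
East–west at this latitude: 0.0000952° × 110600 × cos 15.7878° ≈ 0.0000952 × 106428 = 10.1319 m.
Hypotenuse of the two orthogonal shifts: √(8.1291² + 10.1319²) = 12.9899 m.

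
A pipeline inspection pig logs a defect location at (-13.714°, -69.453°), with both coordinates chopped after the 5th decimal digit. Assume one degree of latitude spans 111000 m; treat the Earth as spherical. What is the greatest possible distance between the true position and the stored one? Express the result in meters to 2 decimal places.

Truncating at 5 decimal places can drop up to a full unit in the last place, so each coordinate may be off by as much as 1e-05°.
N–S: 1e-05° × 111000 m/° = 1.11 m.
E–W at 13.714°: 1e-05° × 111000 × cos 13.714° = 1e-05 × 111000 × 0.9715 ≈ 1.07836 m.
Worst case both components are at the extreme and orthogonal: √(1.11² + 1.07836²) ≈ 1.54756 m.

1.55 meters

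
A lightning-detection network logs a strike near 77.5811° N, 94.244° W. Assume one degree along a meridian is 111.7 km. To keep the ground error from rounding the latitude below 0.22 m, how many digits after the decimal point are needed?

6 decimal places

One degree of latitude covers 111700 m.
Rounding to N decimal places gives at most 0.5 × 10⁻ᴺ degrees of error, i.e. 0.5 × 10⁻ᴺ × 111700 m.
Need 0.5 × 111700 × 10⁻ᴺ ≤ 0.22 → 10⁻ᴺ ≤ 3.939e-06, so N ≥ 5.40.
So 6 decimal places suffice (0.0558 m); 5 would allow up to 0.558 m.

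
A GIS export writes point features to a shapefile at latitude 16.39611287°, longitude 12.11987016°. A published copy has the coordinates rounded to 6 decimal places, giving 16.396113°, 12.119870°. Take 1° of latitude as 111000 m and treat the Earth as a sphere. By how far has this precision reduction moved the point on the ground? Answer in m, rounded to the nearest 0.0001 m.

0.0223 m

The latitude changed by -0.00000013° and the longitude by +0.00000016°.
N–S: -0.00000013° × 111000 m/° = -0.01443 m.
East–west at this latitude: 0.00000016° × 111000 × cos 16.3961° ≈ 0.00000016 × 106486 = 0.0170378 m.
Distance: √(0.01443² + 0.0170378²) ≈ 0.0223273 m.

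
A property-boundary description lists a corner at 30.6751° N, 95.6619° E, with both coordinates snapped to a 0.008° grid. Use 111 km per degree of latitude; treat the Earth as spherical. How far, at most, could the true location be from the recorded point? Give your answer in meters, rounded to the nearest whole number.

With a 0.008° grid the true value lies within half a step, ±0.008°/2 = ±0.004°, of the stored one.
N–S: 0.004° × 111000 m/° = 444 m.
Longitude error → 0.004 × 111000 × cos 30.6751° = 0.004 × 111000 × 0.8601 ≈ 381.873 m.
Worst case both components are at the extreme and orthogonal: √(444² + 381.873²) ≈ 585.63 m.

586 meters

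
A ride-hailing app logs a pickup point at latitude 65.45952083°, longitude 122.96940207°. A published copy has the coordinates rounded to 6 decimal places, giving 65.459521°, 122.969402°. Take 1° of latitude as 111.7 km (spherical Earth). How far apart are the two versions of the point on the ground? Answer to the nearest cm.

2 cm

The latitude changed by -0.00000017° and the longitude by +0.00000007°.
N–S: -0.00000017° × 111700 m/° = -0.018989 m.
East–west at this latitude: 0.00000007° × 111700 × cos 65.4595° ≈ 0.00000007 × 46393 = 0.00324751 m.
Combined displacement = (0.018989² + 0.00324751²)^½ ≈ 0.0192647 m.
That is 0.0192647 m = 1.9265 cm.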